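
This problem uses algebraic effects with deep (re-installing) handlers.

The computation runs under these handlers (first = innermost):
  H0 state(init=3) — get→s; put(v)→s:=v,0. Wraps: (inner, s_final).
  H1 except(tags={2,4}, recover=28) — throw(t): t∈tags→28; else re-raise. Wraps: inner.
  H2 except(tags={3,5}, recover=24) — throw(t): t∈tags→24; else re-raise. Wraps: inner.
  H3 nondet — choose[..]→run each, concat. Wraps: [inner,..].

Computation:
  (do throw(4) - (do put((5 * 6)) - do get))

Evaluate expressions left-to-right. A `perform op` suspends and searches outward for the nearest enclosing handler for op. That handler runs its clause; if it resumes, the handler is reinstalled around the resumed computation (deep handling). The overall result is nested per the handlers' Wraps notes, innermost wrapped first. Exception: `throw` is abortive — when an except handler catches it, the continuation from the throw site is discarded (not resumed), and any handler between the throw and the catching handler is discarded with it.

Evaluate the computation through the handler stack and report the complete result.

Answer: [28]

Working:
throw(4) @ H1 caught ⇒ 28
H2 returns 28
H3 returns [28]
= [28]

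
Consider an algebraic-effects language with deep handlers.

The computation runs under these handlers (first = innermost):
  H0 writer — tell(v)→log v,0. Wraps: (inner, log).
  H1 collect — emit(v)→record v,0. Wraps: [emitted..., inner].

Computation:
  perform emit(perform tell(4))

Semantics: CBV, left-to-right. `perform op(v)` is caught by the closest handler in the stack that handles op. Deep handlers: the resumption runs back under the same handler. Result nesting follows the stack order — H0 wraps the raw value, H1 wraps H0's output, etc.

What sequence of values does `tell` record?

Step-by-step:
tell(4) @ H0 ⇒ log+=4
emit(0) @ H1 ⇒ out+=0
H0 returns (0, (4))
H1 returns [0, (0, (4))]
= [0, (0, (4))]

Answer: (4)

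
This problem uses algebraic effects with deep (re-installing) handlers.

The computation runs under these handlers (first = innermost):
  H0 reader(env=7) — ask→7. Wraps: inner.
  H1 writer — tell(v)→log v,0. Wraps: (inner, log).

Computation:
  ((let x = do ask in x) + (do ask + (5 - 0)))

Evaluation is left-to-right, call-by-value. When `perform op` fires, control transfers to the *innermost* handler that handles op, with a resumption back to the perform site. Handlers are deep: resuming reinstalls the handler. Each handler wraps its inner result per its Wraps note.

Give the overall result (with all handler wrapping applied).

Answer: (19, ())

Working:
ask @ H0 ⇒ 7
ask @ H0 ⇒ 7
H0 returns 19
H1 returns (19, ())
= (19, ())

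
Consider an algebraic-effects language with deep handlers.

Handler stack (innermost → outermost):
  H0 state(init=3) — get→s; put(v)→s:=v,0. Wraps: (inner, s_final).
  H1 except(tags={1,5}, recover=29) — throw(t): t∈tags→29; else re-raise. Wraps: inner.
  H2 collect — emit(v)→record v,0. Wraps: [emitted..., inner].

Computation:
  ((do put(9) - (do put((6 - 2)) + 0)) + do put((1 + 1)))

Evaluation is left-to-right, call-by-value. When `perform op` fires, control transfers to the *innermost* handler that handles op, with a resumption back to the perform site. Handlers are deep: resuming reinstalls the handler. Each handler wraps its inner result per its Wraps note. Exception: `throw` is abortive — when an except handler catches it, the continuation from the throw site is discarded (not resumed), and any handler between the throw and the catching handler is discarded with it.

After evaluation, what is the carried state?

Evaluation trace:
put(9) @ H0 ⇒ s:=9
put(4) @ H0 ⇒ s:=4
put(2) @ H0 ⇒ s:=2
H0 returns (0, 2)
H1 returns (0, 2)
H2 returns [(0, 2)]
= [(0, 2)]

Answer: 2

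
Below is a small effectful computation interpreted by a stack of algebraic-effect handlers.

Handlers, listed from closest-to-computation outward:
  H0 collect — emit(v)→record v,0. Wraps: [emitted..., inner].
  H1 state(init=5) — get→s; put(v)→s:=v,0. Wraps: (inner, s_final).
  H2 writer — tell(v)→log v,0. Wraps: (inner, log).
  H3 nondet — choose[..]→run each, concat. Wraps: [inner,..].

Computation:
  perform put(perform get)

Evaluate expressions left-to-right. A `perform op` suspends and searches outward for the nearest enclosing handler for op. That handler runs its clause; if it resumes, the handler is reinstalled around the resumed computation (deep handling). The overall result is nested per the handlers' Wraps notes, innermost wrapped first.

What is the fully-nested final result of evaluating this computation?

Answer: [(([0], 5), ())]

Step-by-step:
get @ H1 ⇒ 5
put(5) @ H1 ⇒ s:=5
H0 returns [0]
H1 returns ([0], 5)
H2 returns (([0], 5), ())
H3 returns [(([0], 5), ())]
= [(([0], 5), ())]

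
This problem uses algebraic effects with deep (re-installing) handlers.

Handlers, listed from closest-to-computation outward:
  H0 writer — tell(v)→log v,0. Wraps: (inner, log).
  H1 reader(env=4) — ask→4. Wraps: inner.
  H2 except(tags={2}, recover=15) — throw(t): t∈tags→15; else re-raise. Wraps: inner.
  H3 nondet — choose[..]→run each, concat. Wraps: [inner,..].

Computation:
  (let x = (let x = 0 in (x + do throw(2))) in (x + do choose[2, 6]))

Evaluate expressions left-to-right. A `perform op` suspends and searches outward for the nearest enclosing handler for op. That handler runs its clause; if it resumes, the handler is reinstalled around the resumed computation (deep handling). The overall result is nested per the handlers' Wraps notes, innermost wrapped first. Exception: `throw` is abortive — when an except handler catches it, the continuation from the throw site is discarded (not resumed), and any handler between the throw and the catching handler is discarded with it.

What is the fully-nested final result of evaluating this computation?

Working:
throw(2) @ H2 caught ⇒ 15
H3 returns [15]
= [15]

Answer: [15]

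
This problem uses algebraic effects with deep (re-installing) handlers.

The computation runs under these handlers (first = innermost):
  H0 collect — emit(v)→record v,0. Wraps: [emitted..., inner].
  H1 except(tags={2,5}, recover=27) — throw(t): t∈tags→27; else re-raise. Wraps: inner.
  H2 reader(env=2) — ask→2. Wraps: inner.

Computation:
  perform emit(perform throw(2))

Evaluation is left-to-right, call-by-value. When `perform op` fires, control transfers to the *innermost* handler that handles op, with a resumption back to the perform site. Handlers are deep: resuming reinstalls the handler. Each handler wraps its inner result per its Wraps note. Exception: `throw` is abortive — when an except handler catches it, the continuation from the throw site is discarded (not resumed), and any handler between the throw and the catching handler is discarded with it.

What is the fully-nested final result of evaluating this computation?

Answer: 27

Working:
throw(2) @ H1 caught ⇒ 27
H2 returns 27
= 27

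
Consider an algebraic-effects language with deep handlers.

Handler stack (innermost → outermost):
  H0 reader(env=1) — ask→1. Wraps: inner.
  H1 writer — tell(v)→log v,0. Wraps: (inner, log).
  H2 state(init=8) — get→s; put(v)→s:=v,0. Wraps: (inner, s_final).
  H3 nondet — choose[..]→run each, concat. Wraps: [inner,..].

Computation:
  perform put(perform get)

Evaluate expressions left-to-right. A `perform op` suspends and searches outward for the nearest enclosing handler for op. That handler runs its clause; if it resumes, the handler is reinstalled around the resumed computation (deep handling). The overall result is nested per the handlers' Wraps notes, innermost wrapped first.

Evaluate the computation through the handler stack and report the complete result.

Step-by-step:
get @ H2 ⇒ 8
put(8) @ H2 ⇒ s:=8
H0 returns 0
H1 returns (0, ())
H2 returns ((0, ()), 8)
H3 returns [((0, ()), 8)]
= [((0, ()), 8)]

Answer: [((0, ()), 8)]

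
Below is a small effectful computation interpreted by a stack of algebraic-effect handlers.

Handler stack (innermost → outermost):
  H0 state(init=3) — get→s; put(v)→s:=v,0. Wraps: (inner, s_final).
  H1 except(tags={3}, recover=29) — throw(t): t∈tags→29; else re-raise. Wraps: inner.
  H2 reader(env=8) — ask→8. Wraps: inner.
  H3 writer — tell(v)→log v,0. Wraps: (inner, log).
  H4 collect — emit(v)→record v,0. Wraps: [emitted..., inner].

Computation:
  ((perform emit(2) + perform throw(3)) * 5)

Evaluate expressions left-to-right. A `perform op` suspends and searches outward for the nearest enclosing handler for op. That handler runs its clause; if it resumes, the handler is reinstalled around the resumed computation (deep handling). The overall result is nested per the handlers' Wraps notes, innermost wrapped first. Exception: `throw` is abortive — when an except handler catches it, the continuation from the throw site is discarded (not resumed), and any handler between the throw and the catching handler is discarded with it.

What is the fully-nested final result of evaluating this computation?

Answer: [2, (29, ())]

Evaluation trace:
emit(2) @ H4 ⇒ out+=2
throw(3) @ H1 caught ⇒ 29
H2 returns 29
H3 returns (29, ())
H4 returns [2, (29, ())]
= [2, (29, ())]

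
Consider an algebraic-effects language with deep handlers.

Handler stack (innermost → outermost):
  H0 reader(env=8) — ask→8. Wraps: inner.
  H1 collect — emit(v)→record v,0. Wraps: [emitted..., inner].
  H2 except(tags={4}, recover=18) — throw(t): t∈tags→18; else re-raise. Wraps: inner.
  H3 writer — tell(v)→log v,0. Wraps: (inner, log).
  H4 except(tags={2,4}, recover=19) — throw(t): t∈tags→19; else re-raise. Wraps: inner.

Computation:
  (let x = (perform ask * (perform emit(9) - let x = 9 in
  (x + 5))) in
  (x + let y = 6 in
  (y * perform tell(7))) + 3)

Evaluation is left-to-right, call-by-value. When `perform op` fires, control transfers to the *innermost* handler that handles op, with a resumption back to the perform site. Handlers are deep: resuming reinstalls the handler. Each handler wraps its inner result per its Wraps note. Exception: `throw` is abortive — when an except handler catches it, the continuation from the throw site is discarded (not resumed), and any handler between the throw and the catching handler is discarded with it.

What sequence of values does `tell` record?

Answer: (7)

Evaluation trace:
ask @ H0 ⇒ 8
emit(9) @ H1 ⇒ out+=9
tell(7) @ H3 ⇒ log+=7
H0 returns -109
H1 returns [9, -109]
H2 returns [9, -109]
H3 returns ([9, -109], (7))
H4 returns ([9, -109], (7))
= ([9, -109], (7))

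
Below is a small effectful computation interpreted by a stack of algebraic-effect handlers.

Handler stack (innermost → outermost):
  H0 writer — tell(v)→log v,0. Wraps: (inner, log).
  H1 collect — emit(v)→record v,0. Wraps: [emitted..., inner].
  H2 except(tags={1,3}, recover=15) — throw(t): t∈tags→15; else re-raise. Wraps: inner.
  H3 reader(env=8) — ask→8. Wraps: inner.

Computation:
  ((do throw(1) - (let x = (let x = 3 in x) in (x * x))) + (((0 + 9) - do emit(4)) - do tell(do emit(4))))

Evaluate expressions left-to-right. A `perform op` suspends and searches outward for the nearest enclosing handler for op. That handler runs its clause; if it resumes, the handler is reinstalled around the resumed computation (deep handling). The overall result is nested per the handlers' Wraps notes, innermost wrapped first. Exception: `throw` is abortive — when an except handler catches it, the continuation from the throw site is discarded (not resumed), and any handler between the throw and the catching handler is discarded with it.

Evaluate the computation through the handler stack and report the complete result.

Working:
throw(1) @ H2 caught ⇒ 15
H3 returns 15
= 15

Answer: 15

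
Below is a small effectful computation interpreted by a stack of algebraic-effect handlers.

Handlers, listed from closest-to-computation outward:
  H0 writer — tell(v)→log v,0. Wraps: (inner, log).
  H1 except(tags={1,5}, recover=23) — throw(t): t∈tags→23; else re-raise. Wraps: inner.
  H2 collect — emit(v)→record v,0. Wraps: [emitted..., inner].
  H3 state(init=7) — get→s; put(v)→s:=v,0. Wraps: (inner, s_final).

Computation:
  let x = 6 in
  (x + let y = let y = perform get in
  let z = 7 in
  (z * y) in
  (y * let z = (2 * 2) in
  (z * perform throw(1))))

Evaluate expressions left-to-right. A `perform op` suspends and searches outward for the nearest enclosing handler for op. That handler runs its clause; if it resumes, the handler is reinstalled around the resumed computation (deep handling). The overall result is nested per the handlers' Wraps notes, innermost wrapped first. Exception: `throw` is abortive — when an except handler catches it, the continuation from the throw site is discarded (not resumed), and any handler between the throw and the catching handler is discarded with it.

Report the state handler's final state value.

Step-by-step:
get @ H3 ⇒ 7
throw(1) @ H1 caught ⇒ 23
H2 returns [23]
H3 returns ([23], 7)
= ([23], 7)

Answer: 7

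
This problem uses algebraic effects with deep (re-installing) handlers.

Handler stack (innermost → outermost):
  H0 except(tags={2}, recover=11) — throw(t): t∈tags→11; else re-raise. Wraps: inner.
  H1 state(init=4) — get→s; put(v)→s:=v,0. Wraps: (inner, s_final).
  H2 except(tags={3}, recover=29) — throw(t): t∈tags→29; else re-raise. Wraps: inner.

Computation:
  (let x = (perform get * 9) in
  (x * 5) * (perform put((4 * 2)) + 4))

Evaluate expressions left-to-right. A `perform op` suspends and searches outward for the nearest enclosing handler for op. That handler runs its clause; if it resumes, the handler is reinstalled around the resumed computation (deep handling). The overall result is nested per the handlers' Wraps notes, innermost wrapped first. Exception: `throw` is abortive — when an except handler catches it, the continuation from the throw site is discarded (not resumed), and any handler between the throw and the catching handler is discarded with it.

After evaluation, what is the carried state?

Step-by-step:
get @ H1 ⇒ 4
put(8) @ H1 ⇒ s:=8
H0 returns 720
H1 returns (720, 8)
H2 returns (720, 8)
= (720, 8)

Answer: 8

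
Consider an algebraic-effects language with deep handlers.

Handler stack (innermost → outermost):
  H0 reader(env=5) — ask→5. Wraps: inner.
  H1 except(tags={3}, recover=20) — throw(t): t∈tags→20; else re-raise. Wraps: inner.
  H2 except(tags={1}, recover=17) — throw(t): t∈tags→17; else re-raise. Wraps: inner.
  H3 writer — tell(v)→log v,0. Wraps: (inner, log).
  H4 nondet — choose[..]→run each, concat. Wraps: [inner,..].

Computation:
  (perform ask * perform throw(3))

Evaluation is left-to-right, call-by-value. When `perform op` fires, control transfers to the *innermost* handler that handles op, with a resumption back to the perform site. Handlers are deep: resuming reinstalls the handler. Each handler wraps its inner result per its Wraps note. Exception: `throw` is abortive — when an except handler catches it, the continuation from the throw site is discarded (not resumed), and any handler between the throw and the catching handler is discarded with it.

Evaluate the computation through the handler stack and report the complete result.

Working:
ask @ H0 ⇒ 5
throw(3) @ H1 caught ⇒ 20
H2 returns 20
H3 returns (20, ())
H4 returns [(20, ())]
= [(20, ())]

Answer: [(20, ())]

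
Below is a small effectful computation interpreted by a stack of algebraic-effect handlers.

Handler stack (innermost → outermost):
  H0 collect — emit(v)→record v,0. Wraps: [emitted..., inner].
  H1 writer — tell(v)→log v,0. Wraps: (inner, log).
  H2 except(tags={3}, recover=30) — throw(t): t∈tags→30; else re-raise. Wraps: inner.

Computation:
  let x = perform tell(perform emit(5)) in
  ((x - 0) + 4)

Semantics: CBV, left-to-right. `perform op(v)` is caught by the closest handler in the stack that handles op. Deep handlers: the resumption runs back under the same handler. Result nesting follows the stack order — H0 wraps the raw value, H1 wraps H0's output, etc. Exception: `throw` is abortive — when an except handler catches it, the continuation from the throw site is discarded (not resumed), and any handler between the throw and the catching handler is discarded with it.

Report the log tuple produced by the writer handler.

Answer: (0)

Step-by-step:
emit(5) @ H0 ⇒ out+=5
tell(0) @ H1 ⇒ log+=0
H0 returns [5, 4]
H1 returns ([5, 4], (0))
H2 returns ([5, 4], (0))
= ([5, 4], (0))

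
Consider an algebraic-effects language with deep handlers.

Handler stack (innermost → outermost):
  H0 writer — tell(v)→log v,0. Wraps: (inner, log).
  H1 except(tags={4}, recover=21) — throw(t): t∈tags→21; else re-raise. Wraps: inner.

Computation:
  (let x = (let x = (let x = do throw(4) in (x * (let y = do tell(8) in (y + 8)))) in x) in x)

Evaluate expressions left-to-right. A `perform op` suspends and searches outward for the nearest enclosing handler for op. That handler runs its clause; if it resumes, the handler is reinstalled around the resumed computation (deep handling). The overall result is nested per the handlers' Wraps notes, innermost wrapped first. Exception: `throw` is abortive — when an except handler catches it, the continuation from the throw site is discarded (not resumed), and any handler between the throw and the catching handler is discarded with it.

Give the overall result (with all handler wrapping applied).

Answer: 21

Step-by-step:
throw(4) @ H1 caught ⇒ 21
= 21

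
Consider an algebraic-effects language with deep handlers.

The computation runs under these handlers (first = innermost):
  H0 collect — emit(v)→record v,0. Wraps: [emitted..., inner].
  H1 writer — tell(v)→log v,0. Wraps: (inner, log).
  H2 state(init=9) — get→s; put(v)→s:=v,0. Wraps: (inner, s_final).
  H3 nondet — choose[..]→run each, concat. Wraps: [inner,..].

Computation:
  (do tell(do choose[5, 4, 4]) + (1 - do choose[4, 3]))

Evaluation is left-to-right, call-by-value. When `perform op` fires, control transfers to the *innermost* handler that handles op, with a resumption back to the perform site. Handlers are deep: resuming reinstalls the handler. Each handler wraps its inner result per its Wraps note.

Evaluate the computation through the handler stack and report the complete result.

Answer: [(([-3], (5)), 9), (([-2], (5)), 9), (([-3], (4)), 9), (([-2], (4)), 9), (([-3], (4)), 9), (([-2], (4)), 9)]

Working:
choose[5, 4, 4] @ H3
  branch[0] choose=5:
    tell(5) @ H1 ⇒ log+=5
    choose[4, 3] @ H3
      branch[0] choose=4:
        H0 returns [-3]
        H1 returns ([-3], (5))
        H2 returns (([-3], (5)), 9)
        H3 returns [(([-3], (5)), 9)]
      branch[1] choose=3:
        H0 returns [-2]
        H1 returns ([-2], (5))
        H2 returns (([-2], (5)), 9)
        H3 returns [(([-2], (5)), 9)]
  branch[1] choose=4:
    tell(4) @ H1 ⇒ log+=4
    choose[4, 3] @ H3
      branch[0] choose=4:
        H0 returns [-3]
        H1 returns ([-3], (4))
        H2 returns (([-3], (4)), 9)
        H3 returns [(([-3], (4)), 9)]
      branch[1] choose=3:
        H0 returns [-2]
        H1 returns ([-2], (4))
        H2 returns (([-2], (4)), 9)
        H3 returns [(([-2], (4)), 9)]
  branch[2] choose=4:
    tell(4) @ H1 ⇒ log+=4
    choose[4, 3] @ H3
      branch[0] choose=4:
        H0 returns [-3]
        H1 returns ([-3], (4))
        H2 returns (([-3], (4)), 9)
        H3 returns [(([-3], (4)), 9)]
      branch[1] choose=3:
        H0 returns [-2]
        H1 returns ([-2], (4))
        H2 returns (([-2], (4)), 9)
        H3 returns [(([-2], (4)), 9)]
= [(([-3], (5)), 9), (([-2], (5)), 9), (([-3], (4)), 9), (([-2], (4)), 9), (([-3], (4)), 9), (([-2], (4)), 9)]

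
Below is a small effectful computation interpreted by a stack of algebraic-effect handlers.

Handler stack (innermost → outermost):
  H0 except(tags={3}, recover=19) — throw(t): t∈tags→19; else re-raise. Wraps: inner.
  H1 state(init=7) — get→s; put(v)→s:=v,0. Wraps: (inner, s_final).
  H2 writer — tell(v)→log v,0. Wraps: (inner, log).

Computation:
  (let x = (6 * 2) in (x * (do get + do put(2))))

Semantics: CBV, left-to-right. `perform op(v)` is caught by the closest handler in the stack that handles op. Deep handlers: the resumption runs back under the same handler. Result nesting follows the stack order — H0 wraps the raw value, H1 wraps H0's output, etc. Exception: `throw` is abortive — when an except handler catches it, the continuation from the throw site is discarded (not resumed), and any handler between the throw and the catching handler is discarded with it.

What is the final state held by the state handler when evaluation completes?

Step-by-step:
get @ H1 ⇒ 7
put(2) @ H1 ⇒ s:=2
H0 returns 84
H1 returns (84, 2)
H2 returns ((84, 2), ())
= ((84, 2), ())

Answer: 2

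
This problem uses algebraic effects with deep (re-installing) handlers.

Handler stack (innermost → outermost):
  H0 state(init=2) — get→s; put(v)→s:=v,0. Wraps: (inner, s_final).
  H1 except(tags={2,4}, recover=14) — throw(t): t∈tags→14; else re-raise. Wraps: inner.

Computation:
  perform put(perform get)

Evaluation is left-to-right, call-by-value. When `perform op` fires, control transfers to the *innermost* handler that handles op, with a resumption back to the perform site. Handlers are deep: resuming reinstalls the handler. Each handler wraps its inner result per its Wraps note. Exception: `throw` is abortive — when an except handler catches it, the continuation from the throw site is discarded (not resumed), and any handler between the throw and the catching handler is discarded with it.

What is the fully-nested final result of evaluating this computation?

Working:
get @ H0 ⇒ 2
put(2) @ H0 ⇒ s:=2
H0 returns (0, 2)
H1 returns (0, 2)
= (0, 2)

Answer: (0, 2)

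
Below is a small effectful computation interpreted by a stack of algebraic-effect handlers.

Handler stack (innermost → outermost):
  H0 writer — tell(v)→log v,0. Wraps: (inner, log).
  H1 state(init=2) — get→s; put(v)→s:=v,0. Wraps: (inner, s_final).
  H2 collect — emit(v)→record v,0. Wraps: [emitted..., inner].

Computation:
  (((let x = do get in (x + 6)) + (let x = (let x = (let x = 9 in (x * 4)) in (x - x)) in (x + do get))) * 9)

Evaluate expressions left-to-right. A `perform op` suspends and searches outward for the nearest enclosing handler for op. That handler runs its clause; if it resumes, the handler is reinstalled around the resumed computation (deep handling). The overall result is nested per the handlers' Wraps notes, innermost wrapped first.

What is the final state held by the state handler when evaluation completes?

Evaluation trace:
get @ H1 ⇒ 2
get @ H1 ⇒ 2
H0 returns (90, ())
H1 returns ((90, ()), 2)
H2 returns [((90, ()), 2)]
= [((90, ()), 2)]

Answer: 2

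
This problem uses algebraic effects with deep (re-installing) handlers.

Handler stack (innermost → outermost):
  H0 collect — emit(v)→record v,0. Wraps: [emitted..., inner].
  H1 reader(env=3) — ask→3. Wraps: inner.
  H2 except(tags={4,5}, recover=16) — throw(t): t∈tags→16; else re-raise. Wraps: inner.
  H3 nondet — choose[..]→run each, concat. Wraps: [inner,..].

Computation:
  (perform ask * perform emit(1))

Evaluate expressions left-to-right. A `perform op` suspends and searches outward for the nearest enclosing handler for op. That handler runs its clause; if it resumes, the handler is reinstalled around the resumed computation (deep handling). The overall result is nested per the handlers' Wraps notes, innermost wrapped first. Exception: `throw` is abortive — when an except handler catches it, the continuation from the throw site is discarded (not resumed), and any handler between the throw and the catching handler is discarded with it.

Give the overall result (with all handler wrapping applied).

Step-by-step:
ask @ H1 ⇒ 3
emit(1) @ H0 ⇒ out+=1
H0 returns [1, 0]
H1 returns [1, 0]
H2 returns [1, 0]
H3 returns [[1, 0]]
= [[1, 0]]

Answer: [[1, 0]]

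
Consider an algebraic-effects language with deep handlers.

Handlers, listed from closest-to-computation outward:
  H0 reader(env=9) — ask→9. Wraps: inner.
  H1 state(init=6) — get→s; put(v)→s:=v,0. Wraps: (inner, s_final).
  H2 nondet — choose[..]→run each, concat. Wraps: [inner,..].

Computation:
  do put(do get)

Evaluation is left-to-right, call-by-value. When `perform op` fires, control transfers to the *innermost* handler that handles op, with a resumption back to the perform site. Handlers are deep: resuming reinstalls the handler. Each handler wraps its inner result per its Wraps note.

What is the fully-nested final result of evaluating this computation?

Step-by-step:
get @ H1 ⇒ 6
put(6) @ H1 ⇒ s:=6
H0 returns 0
H1 returns (0, 6)
H2 returns [(0, 6)]
= [(0, 6)]

Answer: [(0, 6)]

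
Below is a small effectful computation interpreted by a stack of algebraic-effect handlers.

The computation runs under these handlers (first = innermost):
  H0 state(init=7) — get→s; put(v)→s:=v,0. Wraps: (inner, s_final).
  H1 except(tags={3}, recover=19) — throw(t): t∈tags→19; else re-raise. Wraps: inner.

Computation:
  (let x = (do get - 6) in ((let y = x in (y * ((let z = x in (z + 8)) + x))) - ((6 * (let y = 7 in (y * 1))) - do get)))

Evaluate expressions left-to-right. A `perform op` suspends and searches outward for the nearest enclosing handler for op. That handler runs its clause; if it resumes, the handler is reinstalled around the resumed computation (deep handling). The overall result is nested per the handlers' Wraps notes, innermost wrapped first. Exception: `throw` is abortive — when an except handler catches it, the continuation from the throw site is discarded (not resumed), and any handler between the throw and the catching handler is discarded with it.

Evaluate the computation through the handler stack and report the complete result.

Answer: (-25, 7)

Working:
get @ H0 ⇒ 7
get @ H0 ⇒ 7
H0 returns (-25, 7)
H1 returns (-25, 7)
= (-25, 7)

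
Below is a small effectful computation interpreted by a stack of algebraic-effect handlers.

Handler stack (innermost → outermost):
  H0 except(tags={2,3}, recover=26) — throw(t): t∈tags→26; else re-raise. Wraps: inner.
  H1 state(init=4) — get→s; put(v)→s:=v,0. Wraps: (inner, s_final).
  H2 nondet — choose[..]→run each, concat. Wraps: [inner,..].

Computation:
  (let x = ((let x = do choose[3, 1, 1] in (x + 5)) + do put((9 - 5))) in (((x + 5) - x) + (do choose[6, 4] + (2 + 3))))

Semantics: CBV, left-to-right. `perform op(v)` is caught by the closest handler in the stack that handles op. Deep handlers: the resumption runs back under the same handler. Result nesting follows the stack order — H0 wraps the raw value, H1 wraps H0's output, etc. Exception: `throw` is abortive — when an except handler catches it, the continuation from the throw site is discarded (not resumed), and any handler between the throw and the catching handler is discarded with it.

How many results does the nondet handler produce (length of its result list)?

Step-by-step:
choose[3, 1, 1] @ H2
  branch[0] choose=3:
    put(4) @ H1 ⇒ s:=4
    choose[6, 4] @ H2
      branch[0] choose=6:
        H0 returns 16
        H1 returns (16, 4)
        H2 returns [(16, 4)]
      branch[1] choose=4:
        H0 returns 14
        H1 returns (14, 4)
        H2 returns [(14, 4)]
  branch[1] choose=1:
    put(4) @ H1 ⇒ s:=4
    choose[6, 4] @ H2
      branch[0] choose=6:
        H0 returns 16
        H1 returns (16, 4)
        H2 returns [(16, 4)]
      branch[1] choose=4:
        H0 returns 14
        H1 returns (14, 4)
        H2 returns [(14, 4)]
  branch[2] choose=1:
    put(4) @ H1 ⇒ s:=4
    choose[6, 4] @ H2
      branch[0] choose=6:
        H0 returns 16
        H1 returns (16, 4)
        H2 returns [(16, 4)]
      branch[1] choose=4:
        H0 returns 14
        H1 returns (14, 4)
        H2 returns [(14, 4)]
= [(16, 4), (14, 4), (16, 4), (14, 4), (16, 4), (14, 4)]

Answer: 6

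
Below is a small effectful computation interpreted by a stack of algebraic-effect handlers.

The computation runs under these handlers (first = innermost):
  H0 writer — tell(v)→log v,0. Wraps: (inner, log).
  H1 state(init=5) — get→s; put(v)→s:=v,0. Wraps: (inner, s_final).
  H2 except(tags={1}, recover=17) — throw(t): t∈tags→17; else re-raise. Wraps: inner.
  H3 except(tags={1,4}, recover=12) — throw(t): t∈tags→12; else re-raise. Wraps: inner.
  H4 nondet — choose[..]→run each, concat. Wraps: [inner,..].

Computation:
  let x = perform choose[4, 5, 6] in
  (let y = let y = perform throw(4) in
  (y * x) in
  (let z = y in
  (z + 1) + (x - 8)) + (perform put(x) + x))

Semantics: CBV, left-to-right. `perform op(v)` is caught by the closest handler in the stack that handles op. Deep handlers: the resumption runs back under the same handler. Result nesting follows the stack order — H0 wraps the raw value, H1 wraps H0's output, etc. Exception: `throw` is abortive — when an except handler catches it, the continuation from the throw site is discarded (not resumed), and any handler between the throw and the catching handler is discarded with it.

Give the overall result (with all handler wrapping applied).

Answer: [12, 12, 12]

Working:
choose[4, 5, 6] @ H4
  branch[0] choose=4:
    throw(4) @ H2 re-raised
    throw(4) @ H3 caught ⇒ 12
    H4 returns [12]
  branch[1] choose=5:
    throw(4) @ H2 re-raised
    throw(4) @ H3 caught ⇒ 12
    H4 returns [12]
  branch[2] choose=6:
    throw(4) @ H2 re-raised
    throw(4) @ H3 caught ⇒ 12
    H4 returns [12]
= [12, 12, 12]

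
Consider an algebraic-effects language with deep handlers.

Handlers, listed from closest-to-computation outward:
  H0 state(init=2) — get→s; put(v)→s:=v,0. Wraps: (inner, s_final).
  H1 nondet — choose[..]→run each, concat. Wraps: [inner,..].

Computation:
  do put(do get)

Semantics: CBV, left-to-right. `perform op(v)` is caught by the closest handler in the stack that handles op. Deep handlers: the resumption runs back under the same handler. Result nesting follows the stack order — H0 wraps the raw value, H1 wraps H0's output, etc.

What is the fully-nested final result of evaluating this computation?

Answer: [(0, 2)]

Evaluation trace:
get @ H0 ⇒ 2
put(2) @ H0 ⇒ s:=2
H0 returns (0, 2)
H1 returns [(0, 2)]
= [(0, 2)]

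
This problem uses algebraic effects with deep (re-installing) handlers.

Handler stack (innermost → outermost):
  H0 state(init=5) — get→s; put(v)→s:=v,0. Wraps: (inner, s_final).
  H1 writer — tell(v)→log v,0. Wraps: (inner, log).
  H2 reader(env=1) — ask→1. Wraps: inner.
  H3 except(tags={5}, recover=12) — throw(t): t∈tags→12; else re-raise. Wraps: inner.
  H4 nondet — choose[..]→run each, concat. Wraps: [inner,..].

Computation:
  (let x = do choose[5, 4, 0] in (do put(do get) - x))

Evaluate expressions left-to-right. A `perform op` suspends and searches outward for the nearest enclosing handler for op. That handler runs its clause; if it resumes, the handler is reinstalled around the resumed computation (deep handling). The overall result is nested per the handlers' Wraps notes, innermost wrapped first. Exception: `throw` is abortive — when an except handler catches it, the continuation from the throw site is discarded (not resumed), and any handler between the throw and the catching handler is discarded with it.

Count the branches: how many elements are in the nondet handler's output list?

Answer: 3

Step-by-step:
choose[5, 4, 0] @ H4
  branch[0] choose=5:
    get @ H0 ⇒ 5
    put(5) @ H0 ⇒ s:=5
    H0 returns (-5, 5)
    H1 returns ((-5, 5), ())
    H2 returns ((-5, 5), ())
    H3 returns ((-5, 5), ())
    H4 returns [((-5, 5), ())]
  branch[1] choose=4:
    get @ H0 ⇒ 5
    put(5) @ H0 ⇒ s:=5
    H0 returns (-4, 5)
    H1 returns ((-4, 5), ())
    H2 returns ((-4, 5), ())
    H3 returns ((-4, 5), ())
    H4 returns [((-4, 5), ())]
  branch[2] choose=0:
    get @ H0 ⇒ 5
    put(5) @ H0 ⇒ s:=5
    H0 returns (0, 5)
    H1 returns ((0, 5), ())
    H2 returns ((0, 5), ())
    H3 returns ((0, 5), ())
    H4 returns [((0, 5), ())]
= [((-5, 5), ()), ((-4, 5), ()), ((0, 5), ())]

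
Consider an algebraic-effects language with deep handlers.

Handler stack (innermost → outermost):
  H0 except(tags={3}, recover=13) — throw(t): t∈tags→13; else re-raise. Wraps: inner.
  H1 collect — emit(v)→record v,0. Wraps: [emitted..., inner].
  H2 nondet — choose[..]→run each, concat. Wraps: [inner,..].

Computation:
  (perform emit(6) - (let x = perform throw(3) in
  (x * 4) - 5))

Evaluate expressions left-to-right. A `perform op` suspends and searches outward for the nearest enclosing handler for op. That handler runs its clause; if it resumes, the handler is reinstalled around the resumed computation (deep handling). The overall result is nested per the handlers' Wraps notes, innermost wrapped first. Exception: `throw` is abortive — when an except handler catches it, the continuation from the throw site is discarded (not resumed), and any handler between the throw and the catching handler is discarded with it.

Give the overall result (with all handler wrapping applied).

Evaluation trace:
emit(6) @ H1 ⇒ out+=6
throw(3) @ H0 caught ⇒ 13
H1 returns [6, 13]
H2 returns [[6, 13]]
= [[6, 13]]

Answer: [[6, 13]]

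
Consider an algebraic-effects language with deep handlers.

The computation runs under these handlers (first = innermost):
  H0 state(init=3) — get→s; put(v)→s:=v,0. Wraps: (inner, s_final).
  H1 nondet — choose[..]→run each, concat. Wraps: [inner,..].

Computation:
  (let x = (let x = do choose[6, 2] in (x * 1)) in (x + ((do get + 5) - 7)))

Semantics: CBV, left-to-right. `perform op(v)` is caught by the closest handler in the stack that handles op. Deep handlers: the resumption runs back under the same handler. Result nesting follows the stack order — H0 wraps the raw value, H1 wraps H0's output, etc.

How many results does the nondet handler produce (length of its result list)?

Answer: 2

Evaluation trace:
choose[6, 2] @ H1
  branch[0] choose=6:
    get @ H0 ⇒ 3
    H0 returns (7, 3)
    H1 returns [(7, 3)]
  branch[1] choose=2:
    get @ H0 ⇒ 3
    H0 returns (3, 3)
    H1 returns [(3, 3)]
= [(7, 3), (3, 3)]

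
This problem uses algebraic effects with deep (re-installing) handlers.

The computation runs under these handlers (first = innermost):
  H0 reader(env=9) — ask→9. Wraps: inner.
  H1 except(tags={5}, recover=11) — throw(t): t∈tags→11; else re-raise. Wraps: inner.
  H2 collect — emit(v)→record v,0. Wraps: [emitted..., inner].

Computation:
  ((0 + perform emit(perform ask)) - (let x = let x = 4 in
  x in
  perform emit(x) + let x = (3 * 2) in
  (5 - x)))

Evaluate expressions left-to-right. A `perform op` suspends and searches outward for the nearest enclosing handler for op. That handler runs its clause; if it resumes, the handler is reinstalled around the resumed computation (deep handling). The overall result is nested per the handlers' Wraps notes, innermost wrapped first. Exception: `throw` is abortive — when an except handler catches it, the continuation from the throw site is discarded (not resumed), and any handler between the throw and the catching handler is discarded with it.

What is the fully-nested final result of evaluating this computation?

Step-by-step:
ask @ H0 ⇒ 9
emit(9) @ H2 ⇒ out+=9
emit(4) @ H2 ⇒ out+=4
H0 returns 1
H1 returns 1
H2 returns [9, 4, 1]
= [9, 4, 1]

Answer: [9, 4, 1]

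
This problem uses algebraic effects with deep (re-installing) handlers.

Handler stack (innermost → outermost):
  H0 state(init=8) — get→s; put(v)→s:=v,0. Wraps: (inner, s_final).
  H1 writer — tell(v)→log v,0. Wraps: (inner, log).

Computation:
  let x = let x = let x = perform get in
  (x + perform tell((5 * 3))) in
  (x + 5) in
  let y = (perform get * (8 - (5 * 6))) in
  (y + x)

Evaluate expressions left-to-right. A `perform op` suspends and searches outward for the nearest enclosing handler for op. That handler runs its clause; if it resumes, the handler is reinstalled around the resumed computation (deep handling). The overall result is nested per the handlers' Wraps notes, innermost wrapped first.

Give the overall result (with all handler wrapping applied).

Evaluation trace:
get @ H0 ⇒ 8
tell(15) @ H1 ⇒ log+=15
get @ H0 ⇒ 8
H0 returns (-163, 8)
H1 returns ((-163, 8), (15))
= ((-163, 8), (15))

Answer: ((-163, 8), (15))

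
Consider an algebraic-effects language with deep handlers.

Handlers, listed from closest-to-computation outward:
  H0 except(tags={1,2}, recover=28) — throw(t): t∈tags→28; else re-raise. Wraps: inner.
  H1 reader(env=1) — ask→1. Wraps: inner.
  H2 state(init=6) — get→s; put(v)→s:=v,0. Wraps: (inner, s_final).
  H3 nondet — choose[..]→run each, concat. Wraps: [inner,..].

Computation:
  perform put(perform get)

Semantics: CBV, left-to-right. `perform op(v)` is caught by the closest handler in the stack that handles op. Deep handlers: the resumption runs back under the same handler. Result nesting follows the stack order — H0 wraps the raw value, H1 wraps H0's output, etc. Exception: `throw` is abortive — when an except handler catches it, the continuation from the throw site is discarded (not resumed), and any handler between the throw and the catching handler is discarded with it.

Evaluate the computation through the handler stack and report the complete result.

Answer: [(0, 6)]

Working:
get @ H2 ⇒ 6
put(6) @ H2 ⇒ s:=6
H0 returns 0
H1 returns 0
H2 returns (0, 6)
H3 returns [(0, 6)]
= [(0, 6)]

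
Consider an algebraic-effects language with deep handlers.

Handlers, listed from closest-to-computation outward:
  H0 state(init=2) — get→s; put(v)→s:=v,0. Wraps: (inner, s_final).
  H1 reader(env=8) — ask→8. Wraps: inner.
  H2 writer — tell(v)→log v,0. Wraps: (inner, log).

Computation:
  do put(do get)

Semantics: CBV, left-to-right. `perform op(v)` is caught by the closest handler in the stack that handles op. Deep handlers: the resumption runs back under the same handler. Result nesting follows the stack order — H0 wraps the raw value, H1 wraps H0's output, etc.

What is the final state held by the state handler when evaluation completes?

Step-by-step:
get @ H0 ⇒ 2
put(2) @ H0 ⇒ s:=2
H0 returns (0, 2)
H1 returns (0, 2)
H2 returns ((0, 2), ())
= ((0, 2), ())

Answer: 2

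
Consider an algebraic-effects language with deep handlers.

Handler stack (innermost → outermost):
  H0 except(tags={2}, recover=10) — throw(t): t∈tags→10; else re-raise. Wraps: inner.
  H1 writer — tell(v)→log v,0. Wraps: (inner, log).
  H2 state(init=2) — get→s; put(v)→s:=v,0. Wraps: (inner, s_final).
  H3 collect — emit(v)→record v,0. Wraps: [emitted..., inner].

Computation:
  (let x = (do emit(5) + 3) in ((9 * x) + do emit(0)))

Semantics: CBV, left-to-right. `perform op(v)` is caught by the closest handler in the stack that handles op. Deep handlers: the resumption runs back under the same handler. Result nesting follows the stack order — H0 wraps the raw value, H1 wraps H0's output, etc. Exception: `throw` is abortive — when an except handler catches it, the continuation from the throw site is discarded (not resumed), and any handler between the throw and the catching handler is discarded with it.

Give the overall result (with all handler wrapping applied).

Step-by-step:
emit(5) @ H3 ⇒ out+=5
emit(0) @ H3 ⇒ out+=0
H0 returns 27
H1 returns (27, ())
H2 returns ((27, ()), 2)
H3 returns [5, 0, ((27, ()), 2)]
= [5, 0, ((27, ()), 2)]

Answer: [5, 0, ((27, ()), 2)]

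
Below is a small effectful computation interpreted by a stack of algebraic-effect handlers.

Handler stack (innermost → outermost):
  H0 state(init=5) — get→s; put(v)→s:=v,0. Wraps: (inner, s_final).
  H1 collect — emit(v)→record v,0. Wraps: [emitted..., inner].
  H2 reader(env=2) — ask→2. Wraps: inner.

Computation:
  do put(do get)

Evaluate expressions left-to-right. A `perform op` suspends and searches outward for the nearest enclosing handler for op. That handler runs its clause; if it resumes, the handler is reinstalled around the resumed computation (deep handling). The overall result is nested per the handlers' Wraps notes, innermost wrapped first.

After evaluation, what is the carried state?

Answer: 5

Evaluation trace:
get @ H0 ⇒ 5
put(5) @ H0 ⇒ s:=5
H0 returns (0, 5)
H1 returns [(0, 5)]
H2 returns [(0, 5)]
= [(0, 5)]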